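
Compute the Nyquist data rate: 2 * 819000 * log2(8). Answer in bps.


Rate = 2 * B * log2(M) = 2 * 819000 * 3.0 = 4914000.0

4914000.0 bps


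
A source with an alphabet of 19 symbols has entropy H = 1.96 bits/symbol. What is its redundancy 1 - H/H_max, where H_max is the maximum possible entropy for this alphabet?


H_max = log2(K) = log2(19) = 4.2479 bits/symbol. Redundancy = 1 - H/H_max = 1 - 1.96/4.2479 = 1 - 0.4614 = 0.5386

0.5386


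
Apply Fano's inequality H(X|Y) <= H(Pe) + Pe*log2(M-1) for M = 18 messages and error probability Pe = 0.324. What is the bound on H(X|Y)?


H(Pe) = -Pe*log2(Pe) - (1-Pe)*log2(1-Pe) = -0.324*log2(0.324) - 0.676*log2(0.676) = 0.526803 + 0.381876 = 0.9087. Pe*log2(M-1) = 0.324*log2(17) = 1.324338. Bound = H(Pe) + Pe*log2(M-1) = 0.526803 + 0.381876 + 1.324338 = 2.233

2.233 bits


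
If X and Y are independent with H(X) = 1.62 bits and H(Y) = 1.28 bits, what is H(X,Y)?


For independent variables, H(X,Y) = H(X) + H(Y) = 1.62 + 1.28 = 2.9

2.9 bits


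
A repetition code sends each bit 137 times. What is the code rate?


Rate = k/n = 1/137

1/137


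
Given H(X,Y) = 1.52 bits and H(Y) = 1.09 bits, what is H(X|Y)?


H(X|Y) = H(X,Y) - H(Y) = 1.52 - 1.09 = 0.43

0.43 bits


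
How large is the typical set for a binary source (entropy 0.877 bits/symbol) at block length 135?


log2|A_typical| = nH = 135 * 0.877 = 118.395, so |A_typical| ~ 2^118.395 = 4.370e+35

4.370e+35


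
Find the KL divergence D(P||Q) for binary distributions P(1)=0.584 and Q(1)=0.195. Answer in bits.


KL = p*log2(p/q) + (1-p)*log2((1-p)/(1-q)) = 0.584*log2(0.584/0.195) + 0.416*log2(0.416/0.805) = 0.528

0.528 bits


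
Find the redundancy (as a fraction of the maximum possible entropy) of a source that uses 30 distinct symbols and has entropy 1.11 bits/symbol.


H_max = log2(K) = log2(30) = 4.9069 bits/symbol. Redundancy = 1 - H/H_max = 1 - 1.11/4.9069 = 1 - 0.2262 = 0.7738

0.7738


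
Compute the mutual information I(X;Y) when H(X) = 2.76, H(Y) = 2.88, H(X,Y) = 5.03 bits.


I(X;Y) = H(X) + H(Y) - H(X,Y) = 2.76 + 2.88 - 5.03 = 0.61

0.61 bits


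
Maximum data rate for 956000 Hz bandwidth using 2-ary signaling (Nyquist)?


Rate = 2 * B * log2(M) = 2 * 956000 * 1.0 = 1912000.0

1912000.0 bps


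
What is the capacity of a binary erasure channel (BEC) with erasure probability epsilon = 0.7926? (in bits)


C = 1 - epsilon = 1 - 0.7926 = 0.2074

0.2074 bits


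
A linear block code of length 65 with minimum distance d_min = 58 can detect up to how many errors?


Detection capability = d_min - 1 = 58 - 1 = 57

57 errors


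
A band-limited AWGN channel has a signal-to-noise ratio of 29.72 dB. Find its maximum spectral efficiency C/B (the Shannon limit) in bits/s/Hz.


SNR_linear = 10^(29.72/10) = 937.562; C/B = log2(1 + SNR_linear) = log2(1 + 937.562) = 9.8743

9.8743 bits/s/Hz


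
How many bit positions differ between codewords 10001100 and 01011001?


Count differing positions: ^ ^ . ^ . ^ . ^ = 5 differences

5


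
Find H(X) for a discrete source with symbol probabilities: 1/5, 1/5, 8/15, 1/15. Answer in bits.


H = -sum(p_i * log2(p_i)). Terms: -(1/5)*log2(1/5) = 0.464386; -(1/5)*log2(1/5) = 0.464386; -(8/15)*log2(8/15) = 0.483675; -(1/15)*log2(1/15) = 0.260459. H = 0.464386 + 0.464386 + 0.483675 + 0.260459 = 1.6729

1.6729 bits


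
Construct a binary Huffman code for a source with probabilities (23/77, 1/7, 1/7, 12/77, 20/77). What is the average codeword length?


Huffman construction (repeatedly merge the two least-probable nodes; each merge adds 1 bit to every symbol beneath it): 1/7 + 1/7 = 2/7; 12/77 + 20/77 = 32/77; 2/7 + 23/77 = 45/77; 32/77 + 45/77 = 1. Resulting codeword lengths (in the order the probabilities were given): (2, 3, 3, 2, 2). L_avg = sum(p_i * l_i) = 23/77*2 + 1/7*3 + 1/7*3 + 12/77*2 + 20/77*2 = 16/7 = 2.2857

2.2857 bits


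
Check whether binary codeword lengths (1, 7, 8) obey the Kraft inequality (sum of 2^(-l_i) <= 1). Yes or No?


Kraft sum = sum(2^(-l_i)) = 0.5117, need <= 1. Result: satisfied (a binary prefix-free code with these lengths exists)

Yes


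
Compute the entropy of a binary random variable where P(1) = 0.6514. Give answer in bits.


H = -p*log2(p) - (1-p)*log2(1-p). -0.6514*log2(0.6514) = 0.402816; -0.3486*log2(0.3486) = 0.529996. H = 0.402816 + 0.529996 = 0.9328

0.9328 bits


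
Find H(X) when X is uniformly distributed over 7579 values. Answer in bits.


H = log2(n) = log2(7579) = 12.8878

12.8878 bits


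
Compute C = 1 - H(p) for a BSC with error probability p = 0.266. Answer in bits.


H(p) = -p*log2(p) - (1-p)*log2(1-p) = -0.266*log2(0.266) - 0.734*log2(0.734) = 0.508193 + 0.327473 = 0.8357. C = 1 - H(p) = 1 - 0.8357 = 0.1643

0.1643 bits


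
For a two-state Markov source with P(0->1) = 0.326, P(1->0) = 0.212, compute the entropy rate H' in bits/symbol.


Stationary distribution: pi_0 = p10/(p01+p10) = 0.3941, pi_1 = 0.6059. Entropy rate H' = pi_0*H(p01) + pi_1*H(p10) = 0.3941*0.9108 + 0.6059*0.7453 = 0.8105

0.8105 bits/symbol


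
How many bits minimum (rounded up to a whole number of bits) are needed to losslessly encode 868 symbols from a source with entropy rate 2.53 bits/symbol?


Minimum bits >= n * H = 868 * 2.53 = 2196.04, rounded up to a whole number of bits = 2197

2197 bits


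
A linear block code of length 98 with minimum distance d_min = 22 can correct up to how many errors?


Correction capability = floor((d-1)/2) = floor((22-1)/2) = 10

10 errors


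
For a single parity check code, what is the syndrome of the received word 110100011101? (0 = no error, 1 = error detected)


Syndrome = XOR of all bits = 1 XOR 1 XOR 0 XOR 1 XOR 0 XOR 0 XOR 0 XOR 1 XOR 1 XOR 1 XOR 0 XOR 1 = 1

1


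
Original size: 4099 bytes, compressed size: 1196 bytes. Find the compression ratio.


Ratio = original / compressed = 4099 / 1196 = 3.4273

3.4273


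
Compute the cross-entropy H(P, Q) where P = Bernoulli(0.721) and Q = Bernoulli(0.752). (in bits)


H(P,Q) = -p*log2(q) - (1-p)*log2(1-q). -0.721*log2(0.752) = 0.296472; -0.279*log2(0.248) = 0.561233. H(P,Q) = 0.296472 + 0.561233 = 0.8577

0.8577 bits


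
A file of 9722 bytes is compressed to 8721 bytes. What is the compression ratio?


Ratio = original / compressed = 9722 / 8721 = 1.1148

1.1148


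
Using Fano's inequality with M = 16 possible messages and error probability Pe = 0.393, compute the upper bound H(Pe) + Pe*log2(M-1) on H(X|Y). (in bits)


H(Pe) = -Pe*log2(Pe) - (1-Pe)*log2(1-Pe) = -0.393*log2(0.393) - 0.607*log2(0.607) = 0.529528 + 0.437181 = 0.9667. Pe*log2(M-1) = 0.393*log2(15) = 1.535408. Bound = H(Pe) + Pe*log2(M-1) = 0.529528 + 0.437181 + 1.535408 = 2.5021

2.5021 bits


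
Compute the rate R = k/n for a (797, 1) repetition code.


Rate = k/n = 1/797

1/797


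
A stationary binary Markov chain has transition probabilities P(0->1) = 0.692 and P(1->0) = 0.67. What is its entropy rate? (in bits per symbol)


Stationary distribution: pi_0 = p10/(p01+p10) = 0.4919, pi_1 = 0.5081. Entropy rate H' = pi_0*H(p01) + pi_1*H(p10) = 0.4919*0.8909 + 0.5081*0.9149 = 0.9031

0.9031 bits/symbol


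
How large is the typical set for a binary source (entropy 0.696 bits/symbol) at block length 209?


log2|A_typical| = nH = 209 * 0.696 = 145.464, so |A_typical| ~ 2^145.464 = 6.152e+43

6.152e+43


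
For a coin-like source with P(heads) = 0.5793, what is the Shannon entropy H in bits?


H = -p*log2(p) - (1-p)*log2(1-p). -0.5793*log2(0.5793) = 0.456267; -0.4207*log2(0.4207) = 0.525512. H = 0.456267 + 0.525512 = 0.9818

0.9818 bits


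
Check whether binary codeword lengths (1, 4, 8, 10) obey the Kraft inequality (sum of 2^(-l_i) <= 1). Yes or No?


Kraft sum = sum(2^(-l_i)) = 0.5674, need <= 1. Result: satisfied (a binary prefix-free code with these lengths exists)

Yes


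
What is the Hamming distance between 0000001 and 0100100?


Count differing positions: . ^ . . ^ . ^ = 3 differences

3


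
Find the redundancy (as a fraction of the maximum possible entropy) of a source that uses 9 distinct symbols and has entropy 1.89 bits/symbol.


H_max = log2(K) = log2(9) = 3.1699 bits/symbol. Redundancy = 1 - H/H_max = 1 - 1.89/3.1699 = 1 - 0.5962 = 0.4038

0.4038


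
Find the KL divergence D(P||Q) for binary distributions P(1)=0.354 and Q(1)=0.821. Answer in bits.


KL = p*log2(p/q) + (1-p)*log2((1-p)/(1-q)) = 0.354*log2(0.354/0.821) + 0.646*log2(0.646/0.179) = 0.7665

0.7665 bits


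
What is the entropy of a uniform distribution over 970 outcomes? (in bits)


H = log2(n) = log2(970) = 9.9218

9.9218 bits


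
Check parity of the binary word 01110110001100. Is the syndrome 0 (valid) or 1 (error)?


Syndrome = XOR of all bits = 0 XOR 1 XOR 1 XOR 1 XOR 0 XOR 1 XOR 1 XOR 0 XOR 0 XOR 0 XOR 1 XOR 1 XOR 0 XOR 0 = 1

1


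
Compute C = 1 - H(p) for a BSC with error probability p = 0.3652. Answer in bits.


H(p) = -p*log2(p) - (1-p)*log2(1-p) = -0.3652*log2(0.3652) - 0.6348*log2(0.6348) = 0.530724 + 0.416191 = 0.9469. C = 1 - H(p) = 1 - 0.9469 = 0.0531

0.0531 bits


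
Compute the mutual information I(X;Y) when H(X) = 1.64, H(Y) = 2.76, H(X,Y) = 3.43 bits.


I(X;Y) = H(X) + H(Y) - H(X,Y) = 1.64 + 2.76 - 3.43 = 0.97

0.97 bits


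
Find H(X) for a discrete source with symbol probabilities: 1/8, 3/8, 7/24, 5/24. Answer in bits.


H = -sum(p_i * log2(p_i)). Terms: -(1/8)*log2(1/8) = 0.375000; -(3/8)*log2(3/8) = 0.530639; -(7/24)*log2(7/24) = 0.518469; -(5/24)*log2(5/24) = 0.471466. H = 0.375000 + 0.530639 + 0.518469 + 0.471466 = 1.8956

1.8956 bits


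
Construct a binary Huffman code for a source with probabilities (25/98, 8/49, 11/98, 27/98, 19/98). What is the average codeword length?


Huffman construction (repeatedly merge the two least-probable nodes; each merge adds 1 bit to every symbol beneath it): 11/98 + 8/49 = 27/98; 19/98 + 25/98 = 22/49; 27/98 + 27/98 = 27/49; 22/49 + 27/49 = 1. Resulting codeword lengths (in the order the probabilities were given): (2, 3, 3, 2, 2). L_avg = sum(p_i * l_i) = 25/98*2 + 8/49*3 + 11/98*3 + 27/98*2 + 19/98*2 = 223/98 = 2.2755

2.2755 bits


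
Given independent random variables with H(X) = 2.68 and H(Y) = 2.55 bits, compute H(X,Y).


For independent variables, H(X,Y) = H(X) + H(Y) = 2.68 + 2.55 = 5.23

5.23 bits


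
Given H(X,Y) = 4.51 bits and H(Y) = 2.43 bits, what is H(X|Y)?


H(X|Y) = H(X,Y) - H(Y) = 4.51 - 2.43 = 2.08

2.08 bits


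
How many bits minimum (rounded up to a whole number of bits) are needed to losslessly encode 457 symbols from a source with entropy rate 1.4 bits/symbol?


Minimum bits >= n * H = 457 * 1.4 = 639.8, rounded up to a whole number of bits = 640

640 bits


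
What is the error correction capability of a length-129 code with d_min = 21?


Correction capability = floor((d-1)/2) = floor((21-1)/2) = 10

10 errors


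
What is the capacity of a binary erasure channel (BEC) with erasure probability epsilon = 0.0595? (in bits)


C = 1 - epsilon = 1 - 0.0595 = 0.9405

0.9405 bits


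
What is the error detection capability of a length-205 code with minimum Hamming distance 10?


Detection capability = d_min - 1 = 10 - 1 = 9

9 errors


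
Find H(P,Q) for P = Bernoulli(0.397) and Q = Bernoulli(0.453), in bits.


H(P,Q) = -p*log2(q) - (1-p)*log2(1-q). -0.397*log2(0.453) = 0.453540; -0.603*log2(0.547) = 0.524844. H(P,Q) = 0.453540 + 0.524844 = 0.9784

0.9784 bits


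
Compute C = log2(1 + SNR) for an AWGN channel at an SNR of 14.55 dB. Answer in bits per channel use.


SNR_linear = 10^(14.55/10) = 28.5102; C = log2(1 + SNR_linear) = log2(1 + 28.5102) = 4.8831

4.8831 bits/channel use


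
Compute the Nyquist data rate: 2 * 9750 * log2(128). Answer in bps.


Rate = 2 * B * log2(M) = 2 * 9750 * 7.0 = 136500.0

136500.0 bps


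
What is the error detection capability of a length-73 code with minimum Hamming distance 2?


Detection capability = d_min - 1 = 2 - 1 = 1

1 errors


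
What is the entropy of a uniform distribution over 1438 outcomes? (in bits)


H = log2(n) = log2(1438) = 10.4898

10.4898 bits


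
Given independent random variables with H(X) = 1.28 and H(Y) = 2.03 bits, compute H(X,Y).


For independent variables, H(X,Y) = H(X) + H(Y) = 1.28 + 2.03 = 3.31

3.31 bits


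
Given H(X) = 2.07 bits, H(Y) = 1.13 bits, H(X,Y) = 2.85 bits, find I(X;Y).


I(X;Y) = H(X) + H(Y) - H(X,Y) = 2.07 + 1.13 - 2.85 = 0.35

0.35 bits


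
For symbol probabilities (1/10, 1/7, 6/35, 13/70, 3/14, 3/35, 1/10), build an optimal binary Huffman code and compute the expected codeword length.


Huffman construction (repeatedly merge the two least-probable nodes; each merge adds 1 bit to every symbol beneath it): 3/35 + 1/10 = 13/70; 1/10 + 1/7 = 17/70; 6/35 + 13/70 = 5/14; 13/70 + 3/14 = 2/5; 17/70 + 5/14 = 3/5; 2/5 + 3/5 = 1. Resulting codeword lengths (in the order the probabilities were given): (3, 3, 3, 3, 2, 3, 3). L_avg = sum(p_i * l_i) = 1/10*3 + 1/7*3 + 6/35*3 + 13/70*3 + 3/14*2 + 3/35*3 + 1/10*3 = 39/14 = 2.7857

2.7857 bits


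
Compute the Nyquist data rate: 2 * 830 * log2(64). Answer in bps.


Rate = 2 * B * log2(M) = 2 * 830 * 6.0 = 9960.0

9960.0 bps


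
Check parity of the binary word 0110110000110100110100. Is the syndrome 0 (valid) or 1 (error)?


Syndrome = XOR of all bits = 0 XOR 1 XOR 1 XOR 0 XOR 1 XOR 1 XOR 0 XOR 0 XOR 0 XOR 0 XOR 1 XOR 1 XOR 0 XOR 1 XOR 0 XOR 0 XOR 1 XOR 1 XOR 0 XOR 1 XOR 0 XOR 0 = 0

0


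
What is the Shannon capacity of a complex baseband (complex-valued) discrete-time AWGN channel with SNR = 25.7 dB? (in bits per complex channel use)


SNR_linear = 10^(25.7/10) = 371.5352; C = log2(1 + SNR_linear) = log2(1 + 371.5352) = 8.5412

8.5412 bits/channel use


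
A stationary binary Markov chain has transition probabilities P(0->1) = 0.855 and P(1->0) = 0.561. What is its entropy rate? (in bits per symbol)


Stationary distribution: pi_0 = p10/(p01+p10) = 0.3962, pi_1 = 0.6038. Entropy rate H' = pi_0*H(p01) + pi_1*H(p10) = 0.3962*0.5972 + 0.6038*0.9892 = 0.8339

0.8339 bits/symbol


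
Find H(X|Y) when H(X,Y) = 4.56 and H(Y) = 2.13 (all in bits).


H(X|Y) = H(X,Y) - H(Y) = 4.56 - 2.13 = 2.43

2.43 bits


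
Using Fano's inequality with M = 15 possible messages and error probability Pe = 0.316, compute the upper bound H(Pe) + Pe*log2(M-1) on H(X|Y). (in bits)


H(Pe) = -Pe*log2(Pe) - (1-Pe)*log2(1-Pe) = -0.316*log2(0.316) - 0.684*log2(0.684) = 0.525193 + 0.374785 = 0.9. Pe*log2(M-1) = 0.316*log2(14) = 1.203124. Bound = H(Pe) + Pe*log2(M-1) = 0.525193 + 0.374785 + 1.203124 = 2.1031

2.1031 bits


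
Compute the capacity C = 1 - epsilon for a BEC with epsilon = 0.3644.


C = 1 - epsilon = 1 - 0.3644 = 0.6356

0.6356 bits


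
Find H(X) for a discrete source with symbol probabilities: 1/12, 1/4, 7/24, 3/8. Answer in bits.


H = -sum(p_i * log2(p_i)). Terms: -(1/12)*log2(1/12) = 0.298747; -(1/4)*log2(1/4) = 0.500000; -(7/24)*log2(7/24) = 0.518469; -(3/8)*log2(3/8) = 0.530639. H = 0.298747 + 0.500000 + 0.518469 + 0.530639 = 1.8479

1.8479 bits


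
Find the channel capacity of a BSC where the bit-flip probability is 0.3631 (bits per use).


H(p) = -p*log2(p) - (1-p)*log2(1-p) = -0.3631*log2(0.3631) - 0.6369*log2(0.6369) = 0.530693 + 0.414534 = 0.9452. C = 1 - H(p) = 1 - 0.9452 = 0.0548

0.0548 bits


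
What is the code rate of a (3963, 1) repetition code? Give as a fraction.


Rate = k/n = 1/3963

1/3963


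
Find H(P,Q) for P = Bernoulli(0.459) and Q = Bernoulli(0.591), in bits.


H(P,Q) = -p*log2(q) - (1-p)*log2(1-q). -0.459*log2(0.591) = 0.348275; -0.541*log2(0.409) = 0.697797. H(P,Q) = 0.348275 + 0.697797 = 1.0461

1.0461 bits


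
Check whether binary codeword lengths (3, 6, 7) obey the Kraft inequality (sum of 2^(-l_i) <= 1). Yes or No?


Kraft sum = sum(2^(-l_i)) = 0.1484, need <= 1. Result: satisfied (a binary prefix-free code with these lengths exists)

Yes


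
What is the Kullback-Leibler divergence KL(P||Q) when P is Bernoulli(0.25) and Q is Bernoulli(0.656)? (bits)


KL = p*log2(p/q) + (1-p)*log2((1-p)/(1-q)) = 0.25*log2(0.25/0.656) + 0.75*log2(0.75/0.344) = 0.4954

0.4954 bits


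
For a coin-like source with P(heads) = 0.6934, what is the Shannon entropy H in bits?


H = -p*log2(p) - (1-p)*log2(1-p). -0.6934*log2(0.6934) = 0.366282; -0.3066*log2(0.3066) = 0.522928. H = 0.366282 + 0.522928 = 0.8892

0.8892 bits


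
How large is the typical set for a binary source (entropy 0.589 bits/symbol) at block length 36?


log2|A_typical| = nH = 36 * 0.589 = 21.204, so |A_typical| ~ 2^21.204 = 2.416e+06

2.416e+06


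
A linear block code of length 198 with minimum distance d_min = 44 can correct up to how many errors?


Correction capability = floor((d-1)/2) = floor((44-1)/2) = 21

21 errors


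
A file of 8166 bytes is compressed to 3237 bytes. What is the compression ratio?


Ratio = original / compressed = 8166 / 3237 = 2.5227

2.5227


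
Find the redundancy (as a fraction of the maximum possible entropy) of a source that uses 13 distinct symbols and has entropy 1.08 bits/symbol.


H_max = log2(K) = log2(13) = 3.7004 bits/symbol. Redundancy = 1 - H/H_max = 1 - 1.08/3.7004 = 1 - 0.2919 = 0.7081

0.7081


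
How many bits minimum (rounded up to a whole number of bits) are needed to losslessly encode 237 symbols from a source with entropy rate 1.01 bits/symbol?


Minimum bits >= n * H = 237 * 1.01 = 239.37, rounded up to a whole number of bits = 240

240 bits


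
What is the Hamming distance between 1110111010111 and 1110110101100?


Count differing positions: . . . . . . ^ ^ ^ ^ . ^ ^ = 6 differences

6


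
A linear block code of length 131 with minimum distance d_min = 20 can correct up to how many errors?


Correction capability = floor((d-1)/2) = floor((20-1)/2) = 9

9 errors


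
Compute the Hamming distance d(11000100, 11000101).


Count differing positions: . . . . . . . ^ = 1 differences

1


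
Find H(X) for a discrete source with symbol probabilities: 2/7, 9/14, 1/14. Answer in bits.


H = -sum(p_i * log2(p_i)). Terms: -(2/7)*log2(2/7) = 0.516387; -(9/14)*log2(9/14) = 0.409776; -(1/14)*log2(1/14) = 0.271954. H = 0.516387 + 0.409776 + 0.271954 = 1.1981

1.1981 bits


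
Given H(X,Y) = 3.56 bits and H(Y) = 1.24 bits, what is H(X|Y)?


H(X|Y) = H(X,Y) - H(Y) = 3.56 - 1.24 = 2.32

2.32 bits


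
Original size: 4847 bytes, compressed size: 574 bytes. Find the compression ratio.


Ratio = original / compressed = 4847 / 574 = 8.4443

8.4443


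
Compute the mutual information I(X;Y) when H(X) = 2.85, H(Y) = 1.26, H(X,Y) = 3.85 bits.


I(X;Y) = H(X) + H(Y) - H(X,Y) = 2.85 + 1.26 - 3.85 = 0.26

0.26 bits


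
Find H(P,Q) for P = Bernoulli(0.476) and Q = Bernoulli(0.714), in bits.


H(P,Q) = -p*log2(q) - (1-p)*log2(1-q). -0.476*log2(0.714) = 0.231338; -0.524*log2(0.286) = 0.946298. H(P,Q) = 0.231338 + 0.946298 = 1.1776

1.1776 bits


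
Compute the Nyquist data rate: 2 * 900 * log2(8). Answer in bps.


Rate = 2 * B * log2(M) = 2 * 900 * 3.0 = 5400.0

5400.0 bps


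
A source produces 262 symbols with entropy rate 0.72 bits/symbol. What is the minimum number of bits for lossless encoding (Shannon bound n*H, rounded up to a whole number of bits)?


Minimum bits >= n * H = 262 * 0.72 = 188.64, rounded up to a whole number of bits = 189

189 bits


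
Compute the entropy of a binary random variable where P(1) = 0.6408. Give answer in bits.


H = -p*log2(p) - (1-p)*log2(1-p). -0.6408*log2(0.6408) = 0.411428; -0.3592*log2(0.3592) = 0.530589. H = 0.411428 + 0.530589 = 0.942

0.942 bits


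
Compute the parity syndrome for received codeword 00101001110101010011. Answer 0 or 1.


Syndrome = XOR of all bits = 0 XOR 0 XOR 1 XOR 0 XOR 1 XOR 0 XOR 0 XOR 1 XOR 1 XOR 1 XOR 0 XOR 1 XOR 0 XOR 1 XOR 0 XOR 1 XOR 0 XOR 0 XOR 1 XOR 1 = 0

0


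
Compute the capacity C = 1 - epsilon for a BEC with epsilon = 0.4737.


C = 1 - epsilon = 1 - 0.4737 = 0.5263

0.5263 bits


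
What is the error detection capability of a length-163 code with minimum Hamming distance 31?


Detection capability = d_min - 1 = 31 - 1 = 30

30 errors


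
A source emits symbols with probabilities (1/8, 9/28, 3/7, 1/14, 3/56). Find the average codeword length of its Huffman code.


Huffman construction (repeatedly merge the two least-probable nodes; each merge adds 1 bit to every symbol beneath it): 3/56 + 1/14 = 1/8; 1/8 + 1/8 = 1/4; 1/4 + 9/28 = 4/7; 3/7 + 4/7 = 1. Resulting codeword lengths (in the order the probabilities were given): (3, 2, 1, 4, 4). L_avg = sum(p_i * l_i) = 1/8*3 + 9/28*2 + 3/7*1 + 1/14*4 + 3/56*4 = 109/56 = 1.9464

1.9464 bits


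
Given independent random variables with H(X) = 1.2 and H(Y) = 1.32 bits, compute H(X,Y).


For independent variables, H(X,Y) = H(X) + H(Y) = 1.2 + 1.32 = 2.52

2.52 bits


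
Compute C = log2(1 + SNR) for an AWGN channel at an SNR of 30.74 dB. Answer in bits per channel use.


SNR_linear = 10^(30.74/10) = 1185.7687; C = log2(1 + SNR_linear) = log2(1 + 1185.7687) = 10.2128

10.2128 bits/channel use


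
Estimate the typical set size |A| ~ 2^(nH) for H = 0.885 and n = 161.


log2|A_typical| = nH = 161 * 0.885 = 142.485, so |A_typical| ~ 2^142.485 = 7.803e+42

7.803e+42


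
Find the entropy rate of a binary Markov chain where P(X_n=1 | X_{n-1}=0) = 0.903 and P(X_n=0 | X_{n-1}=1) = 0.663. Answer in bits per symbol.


Stationary distribution: pi_0 = p10/(p01+p10) = 0.4234, pi_1 = 0.5766. Entropy rate H' = pi_0*H(p01) + pi_1*H(p10) = 0.4234*0.4594 + 0.5766*0.9219 = 0.7261

0.7261 bits/symbol


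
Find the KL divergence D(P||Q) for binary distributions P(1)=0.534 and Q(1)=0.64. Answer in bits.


KL = p*log2(p/q) + (1-p)*log2((1-p)/(1-q)) = 0.534*log2(0.534/0.64) + 0.466*log2(0.466/0.36) = 0.034

0.034 bits


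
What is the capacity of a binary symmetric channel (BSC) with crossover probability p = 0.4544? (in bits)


H(p) = -p*log2(p) - (1-p)*log2(1-p) = -0.4544*log2(0.4544) - 0.5456*log2(0.5456) = 0.517091 + 0.476900 = 0.994. C = 1 - H(p) = 1 - 0.994 = 0.006

0.006 bits


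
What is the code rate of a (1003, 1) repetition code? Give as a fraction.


Rate = k/n = 1/1003

1/1003


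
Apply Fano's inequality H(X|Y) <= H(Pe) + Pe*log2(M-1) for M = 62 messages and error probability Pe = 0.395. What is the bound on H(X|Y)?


H(Pe) = -Pe*log2(Pe) - (1-Pe)*log2(1-Pe) = -0.395*log2(0.395) - 0.605*log2(0.605) = 0.529330 + 0.438621 = 0.968. Pe*log2(M-1) = 0.395*log2(61) = 2.342641. Bound = H(Pe) + Pe*log2(M-1) = 0.529330 + 0.438621 + 2.342641 = 3.3106

3.3106 bits


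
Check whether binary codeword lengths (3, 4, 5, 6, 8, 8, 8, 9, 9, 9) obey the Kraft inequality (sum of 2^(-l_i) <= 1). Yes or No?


Kraft sum = sum(2^(-l_i)) = 0.252, need <= 1. Result: satisfied (a binary prefix-free code with these lengths exists)

Yes


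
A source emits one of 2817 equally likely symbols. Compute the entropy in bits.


H = log2(n) = log2(2817) = 11.4599

11.4599 bits


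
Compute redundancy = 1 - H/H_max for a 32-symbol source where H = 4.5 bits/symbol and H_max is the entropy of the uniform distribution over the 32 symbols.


H_max = log2(K) = log2(32) = 5.0 bits/symbol. Redundancy = 1 - H/H_max = 1 - 4.5/5.0 = 1 - 0.9 = 0.1

0.1


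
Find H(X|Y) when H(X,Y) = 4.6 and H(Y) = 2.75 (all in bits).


H(X|Y) = H(X,Y) - H(Y) = 4.6 - 2.75 = 1.85

1.85 bits


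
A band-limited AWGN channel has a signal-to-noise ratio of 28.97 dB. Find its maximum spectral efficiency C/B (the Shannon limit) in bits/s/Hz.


SNR_linear = 10^(28.97/10) = 788.8601; C/B = log2(1 + SNR_linear) = log2(1 + 788.8601) = 9.6255

9.6255 bits/s/Hz


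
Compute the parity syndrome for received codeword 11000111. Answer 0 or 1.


Syndrome = XOR of all bits = 1 XOR 1 XOR 0 XOR 0 XOR 0 XOR 1 XOR 1 XOR 1 = 1

1


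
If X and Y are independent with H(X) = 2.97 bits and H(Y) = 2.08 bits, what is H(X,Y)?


For independent variables, H(X,Y) = H(X) + H(Y) = 2.97 + 2.08 = 5.05

5.05 bits


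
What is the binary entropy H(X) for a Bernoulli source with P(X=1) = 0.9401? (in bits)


H = -p*log2(p) - (1-p)*log2(1-p). -0.9401*log2(0.9401) = 0.083776; -0.0599*log2(0.0599) = 0.243272. H = 0.083776 + 0.243272 = 0.327

0.327 bits


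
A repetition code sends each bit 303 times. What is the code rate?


Rate = k/n = 1/303

1/303


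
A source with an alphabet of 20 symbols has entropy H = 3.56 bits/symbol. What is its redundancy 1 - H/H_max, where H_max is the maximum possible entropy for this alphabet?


H_max = log2(K) = log2(20) = 4.3219 bits/symbol. Redundancy = 1 - H/H_max = 1 - 3.56/4.3219 = 1 - 0.8237 = 0.1763

0.1763


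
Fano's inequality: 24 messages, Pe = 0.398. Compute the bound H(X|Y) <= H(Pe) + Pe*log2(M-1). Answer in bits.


H(Pe) = -Pe*log2(Pe) - (1-Pe)*log2(1-Pe) = -0.398*log2(0.398) - 0.602*log2(0.602) = 0.529006 + 0.440763 = 0.9698. Pe*log2(M-1) = 0.398*log2(23) = 1.800378. Bound = H(Pe) + Pe*log2(M-1) = 0.529006 + 0.440763 + 1.800378 = 2.7701

2.7701 bits


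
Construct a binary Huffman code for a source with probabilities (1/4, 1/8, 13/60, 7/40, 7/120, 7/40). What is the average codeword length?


Huffman construction (repeatedly merge the two least-probable nodes; each merge adds 1 bit to every symbol beneath it): 7/120 + 1/8 = 11/60; 7/40 + 7/40 = 7/20; 11/60 + 13/60 = 2/5; 1/4 + 7/20 = 3/5; 2/5 + 3/5 = 1. Resulting codeword lengths (in the order the probabilities were given): (2, 3, 2, 3, 3, 3). L_avg = sum(p_i * l_i) = 1/4*2 + 1/8*3 + 13/60*2 + 7/40*3 + 7/120*3 + 7/40*3 = 38/15 = 2.5333

2.5333 bits


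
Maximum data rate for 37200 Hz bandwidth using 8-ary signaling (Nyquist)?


Rate = 2 * B * log2(M) = 2 * 37200 * 3.0 = 223200.0

223200.0 bps


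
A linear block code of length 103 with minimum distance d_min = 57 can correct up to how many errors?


Correction capability = floor((d-1)/2) = floor((57-1)/2) = 28

28 errors


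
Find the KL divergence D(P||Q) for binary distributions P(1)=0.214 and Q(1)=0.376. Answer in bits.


KL = p*log2(p/q) + (1-p)*log2((1-p)/(1-q)) = 0.214*log2(0.214/0.376) + 0.786*log2(0.786/0.624) = 0.0877

0.0877 bits


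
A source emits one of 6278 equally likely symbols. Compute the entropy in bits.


H = log2(n) = log2(6278) = 12.6161

12.6161 bits


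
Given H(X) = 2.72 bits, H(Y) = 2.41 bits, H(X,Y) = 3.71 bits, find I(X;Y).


I(X;Y) = H(X) + H(Y) - H(X,Y) = 2.72 + 2.41 - 3.71 = 1.42

1.42 bits


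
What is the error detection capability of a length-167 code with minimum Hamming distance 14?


Detection capability = d_min - 1 = 14 - 1 = 13

13 errors


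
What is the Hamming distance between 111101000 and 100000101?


Count differing positions: . ^ ^ ^ . ^ ^ . ^ = 6 differences

6


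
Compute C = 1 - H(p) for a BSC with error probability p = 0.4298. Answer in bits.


H(p) = -p*log2(p) - (1-p)*log2(1-p) = -0.4298*log2(0.4298) - 0.5702*log2(0.5702) = 0.523609 + 0.462124 = 0.9857. C = 1 - H(p) = 1 - 0.9857 = 0.0143

0.0143 bits


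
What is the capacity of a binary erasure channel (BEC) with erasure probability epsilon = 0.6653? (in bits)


C = 1 - epsilon = 1 - 0.6653 = 0.3347

0.3347 bits


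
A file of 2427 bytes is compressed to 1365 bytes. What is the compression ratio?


Ratio = original / compressed = 2427 / 1365 = 1.778

1.778


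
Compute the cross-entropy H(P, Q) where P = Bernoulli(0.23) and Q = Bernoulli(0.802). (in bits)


H(P,Q) = -p*log2(q) - (1-p)*log2(1-q). -0.23*log2(0.802) = 0.073215; -0.77*log2(0.198) = 1.799049. H(P,Q) = 0.073215 + 1.799049 = 1.8723

1.8723 bits


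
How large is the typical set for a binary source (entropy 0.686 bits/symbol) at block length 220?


log2|A_typical| = nH = 220 * 0.686 = 150.92, so |A_typical| ~ 2^150.92 = 2.701e+45

2.701e+45


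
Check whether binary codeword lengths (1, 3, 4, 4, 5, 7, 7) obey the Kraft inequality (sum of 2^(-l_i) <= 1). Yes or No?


Kraft sum = sum(2^(-l_i)) = 0.7969, need <= 1. Result: satisfied (a binary prefix-free code with these lengths exists)

Yes


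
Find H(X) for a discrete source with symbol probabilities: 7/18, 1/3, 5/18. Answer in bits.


H = -sum(p_i * log2(p_i)). Terms: -(7/18)*log2(7/18) = 0.529888; -(1/3)*log2(1/3) = 0.528321; -(5/18)*log2(5/18) = 0.513332. H = 0.529888 + 0.528321 + 0.513332 = 1.5715

1.5715 bits


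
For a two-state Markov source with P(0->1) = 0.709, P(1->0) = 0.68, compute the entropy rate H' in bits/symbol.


Stationary distribution: pi_0 = p10/(p01+p10) = 0.4896, pi_1 = 0.5104. Entropy rate H' = pi_0*H(p01) + pi_1*H(p10) = 0.4896*0.87 + 0.5104*0.9044 = 0.8876

0.8876 bits/symbol


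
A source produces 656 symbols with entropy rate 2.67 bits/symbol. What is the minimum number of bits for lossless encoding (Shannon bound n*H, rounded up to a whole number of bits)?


Minimum bits >= n * H = 656 * 2.67 = 1751.52, rounded up to a whole number of bits = 1752

1752 bits


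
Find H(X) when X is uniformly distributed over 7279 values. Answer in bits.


H = log2(n) = log2(7279) = 12.8295

12.8295 bits


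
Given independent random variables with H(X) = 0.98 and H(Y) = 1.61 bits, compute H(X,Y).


For independent variables, H(X,Y) = H(X) + H(Y) = 0.98 + 1.61 = 2.59

2.59 bits


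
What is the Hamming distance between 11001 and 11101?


Count differing positions: . . ^ . . = 1 differences

1


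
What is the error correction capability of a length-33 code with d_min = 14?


Correction capability = floor((d-1)/2) = floor((14-1)/2) = 6

6 errors


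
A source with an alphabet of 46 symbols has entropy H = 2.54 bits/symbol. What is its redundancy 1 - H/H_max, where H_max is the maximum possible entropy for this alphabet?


H_max = log2(K) = log2(46) = 5.5236 bits/symbol. Redundancy = 1 - H/H_max = 1 - 2.54/5.5236 = 1 - 0.4598 = 0.5402

0.5402


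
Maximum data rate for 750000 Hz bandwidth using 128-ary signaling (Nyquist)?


Rate = 2 * B * log2(M) = 2 * 750000 * 7.0 = 10500000.0

10500000.0 bps


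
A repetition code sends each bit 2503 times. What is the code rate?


Rate = k/n = 1/2503

1/2503


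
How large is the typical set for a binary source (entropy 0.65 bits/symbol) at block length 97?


log2|A_typical| = nH = 97 * 0.65 = 63.05, so |A_typical| ~ 2^63.05 = 9.549e+18

9.549e+18


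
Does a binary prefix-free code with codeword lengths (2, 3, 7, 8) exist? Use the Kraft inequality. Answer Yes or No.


Kraft sum = sum(2^(-l_i)) = 0.3867, need <= 1. Result: satisfied (a binary prefix-free code with these lengths exists)

Yes


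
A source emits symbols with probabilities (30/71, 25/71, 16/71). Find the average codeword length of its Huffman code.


Huffman construction (repeatedly merge the two least-probable nodes; each merge adds 1 bit to every symbol beneath it): 16/71 + 25/71 = 41/71; 30/71 + 41/71 = 1. Resulting codeword lengths (in the order the probabilities were given): (1, 2, 2). L_avg = sum(p_i * l_i) = 30/71*1 + 25/71*2 + 16/71*2 = 112/71 = 1.5775

1.5775 bits


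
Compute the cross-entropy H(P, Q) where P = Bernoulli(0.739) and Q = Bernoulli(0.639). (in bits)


H(P,Q) = -p*log2(q) - (1-p)*log2(1-q). -0.739*log2(0.639) = 0.477477; -0.261*log2(0.361) = 0.383652. H(P,Q) = 0.477477 + 0.383652 = 0.8611

0.8611 bits


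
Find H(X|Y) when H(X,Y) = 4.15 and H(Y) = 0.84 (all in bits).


H(X|Y) = H(X,Y) - H(Y) = 4.15 - 0.84 = 3.31

3.31 bits


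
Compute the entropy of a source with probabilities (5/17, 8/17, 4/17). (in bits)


H = -sum(p_i * log2(p_i)). Terms: -(5/17)*log2(5/17) = 0.519275; -(8/17)*log2(8/17) = 0.511747; -(4/17)*log2(4/17) = 0.491168. H = 0.519275 + 0.511747 + 0.491168 = 1.5222

1.5222 bits


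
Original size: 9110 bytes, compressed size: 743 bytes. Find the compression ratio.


Ratio = original / compressed = 9110 / 743 = 12.2611

12.2611


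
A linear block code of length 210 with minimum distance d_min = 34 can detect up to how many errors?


Detection capability = d_min - 1 = 34 - 1 = 33

33 errors


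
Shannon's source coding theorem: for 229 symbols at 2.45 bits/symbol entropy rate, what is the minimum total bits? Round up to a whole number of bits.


Minimum bits >= n * H = 229 * 2.45 = 561.05, rounded up to a whole number of bits = 562

562 bits


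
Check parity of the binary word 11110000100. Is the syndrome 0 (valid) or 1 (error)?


Syndrome = XOR of all bits = 1 XOR 1 XOR 1 XOR 1 XOR 0 XOR 0 XOR 0 XOR 0 XOR 1 XOR 0 XOR 0 = 1

1


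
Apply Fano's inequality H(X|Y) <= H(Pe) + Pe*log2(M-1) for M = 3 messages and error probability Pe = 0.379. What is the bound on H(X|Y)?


H(Pe) = -Pe*log2(Pe) - (1-Pe)*log2(1-Pe) = -0.379*log2(0.379) - 0.621*log2(0.621) = 0.530498 + 0.426835 = 0.9573. Pe*log2(M-1) = 0.379*log2(2) = 0.379000. Bound = H(Pe) + Pe*log2(M-1) = 0.530498 + 0.426835 + 0.379000 = 1.3363

1.3363 bits


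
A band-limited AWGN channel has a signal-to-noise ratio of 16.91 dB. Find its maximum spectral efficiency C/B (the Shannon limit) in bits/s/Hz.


SNR_linear = 10^(16.91/10) = 49.0908; C/B = log2(1 + SNR_linear) = log2(1 + 49.0908) = 5.6465

5.6465 bits/s/Hz


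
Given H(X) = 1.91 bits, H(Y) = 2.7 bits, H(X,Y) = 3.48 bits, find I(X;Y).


I(X;Y) = H(X) + H(Y) - H(X,Y) = 1.91 + 2.7 - 3.48 = 1.13

1.13 bits


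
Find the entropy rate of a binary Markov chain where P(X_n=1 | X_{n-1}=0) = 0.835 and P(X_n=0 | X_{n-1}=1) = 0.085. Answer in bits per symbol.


Stationary distribution: pi_0 = p10/(p01+p10) = 0.0924, pi_1 = 0.9076. Entropy rate H' = pi_0*H(p01) + pi_1*H(p10) = 0.0924*0.6461 + 0.9076*0.4196 = 0.4405

0.4405 bits/symbol


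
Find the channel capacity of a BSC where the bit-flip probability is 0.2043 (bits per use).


H(p) = -p*log2(p) - (1-p)*log2(1-p) = -0.2043*log2(0.2043) - 0.7957*log2(0.7957) = 0.468100 + 0.262345 = 0.7304. C = 1 - H(p) = 1 - 0.7304 = 0.2696

0.2696 bits


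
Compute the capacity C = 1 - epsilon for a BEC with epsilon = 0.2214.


C = 1 - epsilon = 1 - 0.2214 = 0.7786

0.7786 bits


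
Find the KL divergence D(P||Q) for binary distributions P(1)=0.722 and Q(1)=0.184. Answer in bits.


KL = p*log2(p/q) + (1-p)*log2((1-p)/(1-q)) = 0.722*log2(0.722/0.184) + 0.278*log2(0.278/0.816) = 0.9921

0.9921 bits


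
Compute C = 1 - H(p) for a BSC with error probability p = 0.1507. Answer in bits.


H(p) = -p*log2(p) - (1-p)*log2(1-p) = -0.1507*log2(0.1507) - 0.8493*log2(0.8493) = 0.411448 + 0.200141 = 0.6116. C = 1 - H(p) = 1 - 0.6116 = 0.3884

0.3884 bits


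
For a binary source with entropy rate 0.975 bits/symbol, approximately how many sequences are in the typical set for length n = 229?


log2|A_typical| = nH = 229 * 0.975 = 223.275, so |A_typical| ~ 2^223.275 = 1.631e+67

1.631e+67


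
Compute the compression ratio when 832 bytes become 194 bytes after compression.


Ratio = original / compressed = 832 / 194 = 4.2887

4.2887


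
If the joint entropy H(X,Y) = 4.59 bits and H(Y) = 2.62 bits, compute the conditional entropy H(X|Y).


H(X|Y) = H(X,Y) - H(Y) = 4.59 - 2.62 = 1.97

1.97 bits


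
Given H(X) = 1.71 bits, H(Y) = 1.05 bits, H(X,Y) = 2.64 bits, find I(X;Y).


I(X;Y) = H(X) + H(Y) - H(X,Y) = 1.71 + 1.05 - 2.64 = 0.12

0.12 bits


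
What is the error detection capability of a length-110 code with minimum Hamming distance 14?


Detection capability = d_min - 1 = 14 - 1 = 13

13 errors


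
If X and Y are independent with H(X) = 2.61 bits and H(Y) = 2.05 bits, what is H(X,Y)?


For independent variables, H(X,Y) = H(X) + H(Y) = 2.61 + 2.05 = 4.66

4.66 bits


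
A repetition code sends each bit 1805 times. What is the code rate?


Rate = k/n = 1/1805

1/1805


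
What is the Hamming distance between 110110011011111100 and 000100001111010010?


Count differing positions: ^ ^ . . ^ . . ^ . ^ . . ^ . ^ ^ ^ . = 9 differences

9


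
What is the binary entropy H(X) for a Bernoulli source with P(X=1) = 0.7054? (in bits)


H = -p*log2(p) - (1-p)*log2(1-p). -0.7054*log2(0.7054) = 0.355159; -0.2946*log2(0.2946) = 0.519430. H = 0.355159 + 0.519430 = 0.8746

0.8746 bits


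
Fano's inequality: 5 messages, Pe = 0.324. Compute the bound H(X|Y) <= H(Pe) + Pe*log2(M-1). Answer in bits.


H(Pe) = -Pe*log2(Pe) - (1-Pe)*log2(1-Pe) = -0.324*log2(0.324) - 0.676*log2(0.676) = 0.526803 + 0.381876 = 0.9087. Pe*log2(M-1) = 0.324*log2(4) = 0.648000. Bound = H(Pe) + Pe*log2(M-1) = 0.526803 + 0.381876 + 0.648000 = 1.5567

1.5567 bits


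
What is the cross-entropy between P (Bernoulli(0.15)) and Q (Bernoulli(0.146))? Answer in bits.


H(P,Q) = -p*log2(q) - (1-p)*log2(1-q). -0.15*log2(0.146) = 0.416394; -0.85*log2(0.854) = 0.193538. H(P,Q) = 0.416394 + 0.193538 = 0.6099

0.6099 bits


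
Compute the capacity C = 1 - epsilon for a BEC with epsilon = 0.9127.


C = 1 - epsilon = 1 - 0.9127 = 0.0873

0.0873 bits


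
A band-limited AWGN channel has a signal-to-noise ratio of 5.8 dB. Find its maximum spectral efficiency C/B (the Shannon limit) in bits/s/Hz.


SNR_linear = 10^(5.8/10) = 3.8019; C/B = log2(1 + SNR_linear) = log2(1 + 3.8019) = 2.2636

2.2636 bits/s/Hz


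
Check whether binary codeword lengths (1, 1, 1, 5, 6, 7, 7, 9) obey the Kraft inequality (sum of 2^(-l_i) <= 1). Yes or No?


Kraft sum = sum(2^(-l_i)) = 1.5645, need <= 1. Result: violated (a binary prefix-free code with these lengths cannot exist)

No


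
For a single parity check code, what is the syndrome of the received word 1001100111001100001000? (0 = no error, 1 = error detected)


Syndrome = XOR of all bits = 1 XOR 0 XOR 0 XOR 1 XOR 1 XOR 0 XOR 0 XOR 1 XOR 1 XOR 1 XOR 0 XOR 0 XOR 1 XOR 1 XOR 0 XOR 0 XOR 0 XOR 0 XOR 1 XOR 0 XOR 0 XOR 0 = 1

1


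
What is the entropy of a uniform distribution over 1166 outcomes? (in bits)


H = log2(n) = log2(1166) = 10.1874

10.1874 bits


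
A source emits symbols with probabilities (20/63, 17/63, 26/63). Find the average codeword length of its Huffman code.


Huffman construction (repeatedly merge the two least-probable nodes; each merge adds 1 bit to every symbol beneath it): 17/63 + 20/63 = 37/63; 26/63 + 37/63 = 1. Resulting codeword lengths (in the order the probabilities were given): (2, 2, 1). L_avg = sum(p_i * l_i) = 20/63*2 + 17/63*2 + 26/63*1 = 100/63 = 1.5873

1.5873 bits


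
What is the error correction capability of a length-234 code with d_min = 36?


Correction capability = floor((d-1)/2) = floor((36-1)/2) = 17

17 errors


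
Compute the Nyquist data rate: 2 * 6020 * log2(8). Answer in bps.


Rate = 2 * B * log2(M) = 2 * 6020 * 3.0 = 36120.0

36120.0 bps


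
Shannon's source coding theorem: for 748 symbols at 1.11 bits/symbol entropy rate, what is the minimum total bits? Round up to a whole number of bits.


Minimum bits >= n * H = 748 * 1.11 = 830.28, rounded up to a whole number of bits = 831

831 bits


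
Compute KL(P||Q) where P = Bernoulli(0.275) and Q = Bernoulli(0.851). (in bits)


KL = p*log2(p/q) + (1-p)*log2((1-p)/(1-q)) = 0.275*log2(0.275/0.851) + 0.725*log2(0.725/0.149) = 1.2068

1.2068 bits


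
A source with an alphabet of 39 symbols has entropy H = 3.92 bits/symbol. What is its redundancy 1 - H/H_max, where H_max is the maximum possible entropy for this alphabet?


H_max = log2(K) = log2(39) = 5.2854 bits/symbol. Redundancy = 1 - H/H_max = 1 - 3.92/5.2854 = 1 - 0.7417 = 0.2583

0.2583


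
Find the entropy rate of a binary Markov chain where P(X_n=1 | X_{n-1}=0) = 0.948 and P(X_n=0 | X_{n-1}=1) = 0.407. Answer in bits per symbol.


Stationary distribution: pi_0 = p10/(p01+p10) = 0.3004, pi_1 = 0.6996. Entropy rate H' = pi_0*H(p01) + pi_1*H(p10) = 0.3004*0.2948 + 0.6996*0.9749 = 0.7706

0.7706 bits/symbol
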